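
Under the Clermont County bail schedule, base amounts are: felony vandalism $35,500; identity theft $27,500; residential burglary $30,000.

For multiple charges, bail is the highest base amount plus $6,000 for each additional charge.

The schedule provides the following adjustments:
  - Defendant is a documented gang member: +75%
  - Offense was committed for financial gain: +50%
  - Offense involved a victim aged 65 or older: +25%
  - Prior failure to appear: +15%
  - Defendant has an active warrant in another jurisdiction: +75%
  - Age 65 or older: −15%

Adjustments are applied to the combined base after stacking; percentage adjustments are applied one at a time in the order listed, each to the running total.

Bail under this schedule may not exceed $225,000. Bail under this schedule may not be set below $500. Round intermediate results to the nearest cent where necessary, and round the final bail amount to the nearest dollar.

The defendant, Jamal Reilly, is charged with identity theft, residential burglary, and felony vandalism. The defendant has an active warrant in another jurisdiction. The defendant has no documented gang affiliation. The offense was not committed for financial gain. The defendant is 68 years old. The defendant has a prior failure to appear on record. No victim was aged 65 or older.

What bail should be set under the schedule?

Base amounts from the schedule: identity theft $27,500; residential burglary $30,000; felony vandalism $35,500.
Stacking rule: highest base plus $6,000 per additional charge. Highest is felony vandalism at $35,500; 2 additional charges → +$12,000. Combined base = $47,500.
Prior failure to appear (+15%): $47,500 × 1.15 = $54,625.
Defendant has an active warrant in another jurisdiction (+75%): $54,625 × 1.75 = $95,593.75.
Age 65 or older (−15%): $95,593.75 × 0.85 = $81,254.69.
$81,254.69 is within the $225,000 maximum.
$81,254.69 is at or above the $500 minimum.
Rounded to the nearest dollar: $81,255.

$81,255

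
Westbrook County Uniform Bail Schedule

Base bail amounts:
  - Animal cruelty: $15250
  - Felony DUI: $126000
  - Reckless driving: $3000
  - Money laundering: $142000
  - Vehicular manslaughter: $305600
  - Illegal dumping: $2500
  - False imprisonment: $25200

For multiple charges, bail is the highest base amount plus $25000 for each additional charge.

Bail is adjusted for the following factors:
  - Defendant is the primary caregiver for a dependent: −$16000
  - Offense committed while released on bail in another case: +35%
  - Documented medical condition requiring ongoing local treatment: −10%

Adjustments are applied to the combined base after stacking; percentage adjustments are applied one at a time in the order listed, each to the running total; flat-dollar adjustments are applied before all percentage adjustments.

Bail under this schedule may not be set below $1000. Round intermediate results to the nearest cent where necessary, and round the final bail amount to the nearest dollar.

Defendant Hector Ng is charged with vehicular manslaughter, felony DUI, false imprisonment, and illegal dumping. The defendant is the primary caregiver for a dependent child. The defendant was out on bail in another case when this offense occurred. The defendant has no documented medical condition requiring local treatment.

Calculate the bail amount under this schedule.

Base amounts from the schedule: vehicular manslaughter $305600; felony DUI $126000; false imprisonment $25200; illegal dumping $2500.
Stacking rule: highest base plus $25000 per additional charge. Highest is vehicular manslaughter at $305600; 3 additional charges → +$75000. Combined base = $380600.
Defendant is the primary caregiver for a dependent (−$16000 flat): $380600 − $16000 = $364600.
Offense committed while released on bail in another case (+35%): $364600 × 1.35 = $492210.
$492210 is at or above the $1000 minimum.

$492210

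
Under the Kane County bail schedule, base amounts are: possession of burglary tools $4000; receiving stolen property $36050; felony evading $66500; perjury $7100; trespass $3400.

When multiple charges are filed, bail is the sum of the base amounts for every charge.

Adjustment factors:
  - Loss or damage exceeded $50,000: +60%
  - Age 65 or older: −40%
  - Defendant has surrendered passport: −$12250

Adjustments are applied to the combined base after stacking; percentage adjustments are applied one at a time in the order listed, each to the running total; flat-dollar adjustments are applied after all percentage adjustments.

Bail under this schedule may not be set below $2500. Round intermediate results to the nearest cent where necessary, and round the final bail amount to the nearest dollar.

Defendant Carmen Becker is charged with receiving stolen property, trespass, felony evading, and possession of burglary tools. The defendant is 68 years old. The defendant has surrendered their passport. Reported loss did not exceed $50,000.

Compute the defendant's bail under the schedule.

Base amounts from the schedule: receiving stolen property $36050; trespass $3400; felony evading $66500; possession of burglary tools $4000.
Stacking rule: sum of all bases. $36050 + $3400 + $66500 + $4000 = $109950.
Age 65 or older (−40%): $109950 × 0.6 = $65970.
Defendant has surrendered passport (−$12250 flat): $65970 − $12250 = $53720.
$53720 is at or above the $2500 minimum.

$53720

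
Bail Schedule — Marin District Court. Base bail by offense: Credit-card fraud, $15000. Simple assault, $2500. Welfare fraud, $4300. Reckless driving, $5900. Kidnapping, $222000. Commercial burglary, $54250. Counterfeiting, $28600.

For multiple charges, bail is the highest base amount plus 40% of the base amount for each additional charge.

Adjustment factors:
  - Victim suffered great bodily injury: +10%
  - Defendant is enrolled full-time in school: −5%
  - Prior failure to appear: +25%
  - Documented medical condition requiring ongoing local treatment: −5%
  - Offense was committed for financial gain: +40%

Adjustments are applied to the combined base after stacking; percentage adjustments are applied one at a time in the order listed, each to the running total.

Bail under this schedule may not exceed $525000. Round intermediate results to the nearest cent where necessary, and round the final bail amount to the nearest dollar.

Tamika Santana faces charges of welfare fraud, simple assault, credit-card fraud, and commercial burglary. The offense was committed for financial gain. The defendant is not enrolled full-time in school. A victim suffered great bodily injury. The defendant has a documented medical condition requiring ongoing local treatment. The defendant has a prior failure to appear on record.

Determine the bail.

Base amounts from the schedule: welfare fraud $4300; simple assault $2500; credit-card fraud $15000; commercial burglary $54250.
Stacking rule: highest base plus 40% of each additional charge. Highest is commercial burglary at $54250. Additional: $4300 × 40% = $1720; $2500 × 40% = $1000; $15000 × 40% = $6000. Combined base = $54250 + $8720 = $62970.
Victim suffered great bodily injury (+10%): $62970 × 1.1 = $69267.
Prior failure to appear (+25%): $69267 × 1.25 = $86583.75.
Documented medical condition requiring ongoing local treatment (−5%): $86583.75 × 0.95 = $82254.56.
Offense was committed for financial gain (+40%): $82254.56 × 1.4 = $115156.38.
$115156.38 is within the $525000 maximum.
Rounded to the nearest dollar: $115156.

$115156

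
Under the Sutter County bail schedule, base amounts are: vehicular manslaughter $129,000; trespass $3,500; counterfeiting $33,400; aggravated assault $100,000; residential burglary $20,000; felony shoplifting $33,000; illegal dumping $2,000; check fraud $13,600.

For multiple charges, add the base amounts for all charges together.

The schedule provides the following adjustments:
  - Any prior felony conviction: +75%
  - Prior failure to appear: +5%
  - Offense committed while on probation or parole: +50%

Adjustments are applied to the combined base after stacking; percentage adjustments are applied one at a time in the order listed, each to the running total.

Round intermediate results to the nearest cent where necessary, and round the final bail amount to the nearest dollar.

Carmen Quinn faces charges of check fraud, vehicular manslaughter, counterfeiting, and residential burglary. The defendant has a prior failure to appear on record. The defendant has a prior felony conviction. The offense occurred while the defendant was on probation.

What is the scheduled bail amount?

$540,225

Base amounts from the schedule: check fraud $13,600; vehicular manslaughter $129,000; counterfeiting $33,400; residential burglary $20,000.
Stacking rule: sum of all bases. $13,600 + $129,000 + $33,400 + $20,000 = $196,000.
Any prior felony conviction (+75%): $196,000 × 1.75 = $343,000.
Prior failure to appear (+5%): $343,000 × 1.05 = $360,150.
Offense committed while on probation or parole (+50%): $360,150 × 1.5 = $540,225.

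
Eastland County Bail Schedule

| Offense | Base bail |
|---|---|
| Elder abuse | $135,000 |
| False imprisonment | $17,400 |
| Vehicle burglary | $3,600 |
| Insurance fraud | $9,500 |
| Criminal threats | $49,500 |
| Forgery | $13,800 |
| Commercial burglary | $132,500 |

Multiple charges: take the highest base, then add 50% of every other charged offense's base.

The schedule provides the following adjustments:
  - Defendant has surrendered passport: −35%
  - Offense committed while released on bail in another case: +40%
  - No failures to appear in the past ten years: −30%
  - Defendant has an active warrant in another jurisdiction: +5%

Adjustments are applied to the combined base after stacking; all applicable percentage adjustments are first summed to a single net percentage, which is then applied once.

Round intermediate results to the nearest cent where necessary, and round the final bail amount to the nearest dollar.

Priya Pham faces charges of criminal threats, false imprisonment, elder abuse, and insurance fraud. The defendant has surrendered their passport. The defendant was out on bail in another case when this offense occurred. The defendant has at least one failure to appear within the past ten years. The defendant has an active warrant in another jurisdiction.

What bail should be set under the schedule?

Base amounts from the schedule: criminal threats $49,500; false imprisonment $17,400; elder abuse $135,000; insurance fraud $9,500.
Stacking rule: highest base plus 50% of each additional charge. Highest is elder abuse at $135,000. Additional: $49,500 × 50% = $24,750; $17,400 × 50% = $8,700; $9,500 × 50% = $4,750. Combined base = $135,000 + $38,200 = $173,200.
Net percentage adjustment: −35% +40% +5% = +10%. $173,200 × 1.1 = $190,520.

$190,520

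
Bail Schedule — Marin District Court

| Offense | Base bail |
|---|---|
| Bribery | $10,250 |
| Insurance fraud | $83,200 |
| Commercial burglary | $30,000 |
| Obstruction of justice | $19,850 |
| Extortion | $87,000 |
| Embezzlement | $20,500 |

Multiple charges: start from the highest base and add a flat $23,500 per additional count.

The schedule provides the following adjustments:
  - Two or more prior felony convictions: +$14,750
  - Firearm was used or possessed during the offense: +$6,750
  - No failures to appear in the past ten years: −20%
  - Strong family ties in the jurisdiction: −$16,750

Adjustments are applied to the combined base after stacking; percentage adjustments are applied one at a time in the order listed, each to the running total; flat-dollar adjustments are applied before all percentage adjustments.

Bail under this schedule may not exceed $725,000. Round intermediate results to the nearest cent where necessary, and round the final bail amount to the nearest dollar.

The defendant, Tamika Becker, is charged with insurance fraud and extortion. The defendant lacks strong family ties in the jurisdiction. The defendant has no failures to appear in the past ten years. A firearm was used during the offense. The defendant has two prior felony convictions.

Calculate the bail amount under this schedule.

$105,600

Base amounts from the schedule: insurance fraud $83,200; extortion $87,000.
Stacking rule: highest base plus $23,500 per additional charge. Highest is extortion at $87,000; 1 additional charge → +$23,500. Combined base = $110,500.
Two or more prior felony convictions (+$14,750 flat): $110,500 + $14,750 = $125,250.
Firearm was used or possessed during the offense (+$6,750 flat): $125,250 + $6,750 = $132,000.
No failures to appear in the past ten years (−20%): $132,000 × 0.8 = $105,600.
$105,600 is within the $725,000 maximum.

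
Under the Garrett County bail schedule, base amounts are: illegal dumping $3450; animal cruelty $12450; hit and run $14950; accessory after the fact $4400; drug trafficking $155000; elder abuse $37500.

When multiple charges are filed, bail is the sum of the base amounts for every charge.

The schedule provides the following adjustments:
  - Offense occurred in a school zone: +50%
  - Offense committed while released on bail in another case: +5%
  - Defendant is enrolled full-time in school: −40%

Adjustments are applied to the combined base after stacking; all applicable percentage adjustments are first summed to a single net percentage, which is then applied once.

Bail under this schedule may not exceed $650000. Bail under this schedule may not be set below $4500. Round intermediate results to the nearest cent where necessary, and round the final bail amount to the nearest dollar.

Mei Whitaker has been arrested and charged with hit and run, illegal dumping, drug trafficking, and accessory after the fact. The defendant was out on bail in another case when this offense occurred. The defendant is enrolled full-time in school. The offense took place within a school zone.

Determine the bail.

$204470

Base amounts from the schedule: hit and run $14950; illegal dumping $3450; drug trafficking $155000; accessory after the fact $4400.
Stacking rule: sum of all bases. $14950 + $3450 + $155000 + $4400 = $177800.
Net percentage adjustment: +50% +5% −40% = +15%. $177800 × 1.15 = $204470.
$204470 is within the $650000 maximum.
$204470 is at or above the $4500 minimum.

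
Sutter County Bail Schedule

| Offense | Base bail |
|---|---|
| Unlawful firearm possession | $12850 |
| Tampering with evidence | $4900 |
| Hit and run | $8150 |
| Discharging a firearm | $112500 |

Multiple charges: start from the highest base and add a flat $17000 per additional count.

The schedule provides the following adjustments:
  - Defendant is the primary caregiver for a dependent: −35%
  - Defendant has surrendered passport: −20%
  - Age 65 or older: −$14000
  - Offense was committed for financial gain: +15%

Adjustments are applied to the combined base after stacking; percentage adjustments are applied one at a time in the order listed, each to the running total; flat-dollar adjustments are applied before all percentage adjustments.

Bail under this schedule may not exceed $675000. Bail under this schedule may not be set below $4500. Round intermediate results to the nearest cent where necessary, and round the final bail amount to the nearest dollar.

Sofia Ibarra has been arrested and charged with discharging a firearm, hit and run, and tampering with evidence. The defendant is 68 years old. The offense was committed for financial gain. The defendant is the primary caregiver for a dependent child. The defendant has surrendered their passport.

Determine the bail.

$79235

Base amounts from the schedule: discharging a firearm $112500; hit and run $8150; tampering with evidence $4900.
Stacking rule: highest base plus $17000 per additional charge. Highest is discharging a firearm at $112500; 2 additional charges → +$34000. Combined base = $146500.
Age 65 or older (−$14000 flat): $146500 − $14000 = $132500.
Defendant is the primary caregiver for a dependent (−35%): $132500 × 0.65 = $86125.
Defendant has surrendered passport (−20%): $86125 × 0.8 = $68900.
Offense was committed for financial gain (+15%): $68900 × 1.15 = $79235.
$79235 is within the $675000 maximum.
$79235 is at or above the $4500 minimum.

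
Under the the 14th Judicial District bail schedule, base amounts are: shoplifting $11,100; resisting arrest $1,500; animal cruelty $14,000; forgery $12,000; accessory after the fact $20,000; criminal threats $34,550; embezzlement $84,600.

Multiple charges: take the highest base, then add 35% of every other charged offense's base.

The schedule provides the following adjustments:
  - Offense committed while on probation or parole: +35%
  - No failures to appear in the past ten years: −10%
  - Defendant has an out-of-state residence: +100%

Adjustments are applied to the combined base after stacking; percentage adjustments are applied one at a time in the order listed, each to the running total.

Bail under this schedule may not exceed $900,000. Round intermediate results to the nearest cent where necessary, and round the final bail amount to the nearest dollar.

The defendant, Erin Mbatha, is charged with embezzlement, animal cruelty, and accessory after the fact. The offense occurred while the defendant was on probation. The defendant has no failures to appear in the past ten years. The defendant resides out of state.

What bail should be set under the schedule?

Base amounts from the schedule: embezzlement $84,600; animal cruelty $14,000; accessory after the fact $20,000.
Stacking rule: highest base plus 35% of each additional charge. Highest is embezzlement at $84,600. Additional: $14,000 × 35% = $4,900; $20,000 × 35% = $7,000. Combined base = $84,600 + $11,900 = $96,500.
Offense committed while on probation or parole (+35%): $96,500 × 1.35 = $130,275.
No failures to appear in the past ten years (−10%): $130,275 × 0.9 = $117,247.50.
Defendant has an out-of-state residence (+100%): $117,247.50 × 2 = $234,495.
$234,495 is within the $900,000 maximum.

$234,495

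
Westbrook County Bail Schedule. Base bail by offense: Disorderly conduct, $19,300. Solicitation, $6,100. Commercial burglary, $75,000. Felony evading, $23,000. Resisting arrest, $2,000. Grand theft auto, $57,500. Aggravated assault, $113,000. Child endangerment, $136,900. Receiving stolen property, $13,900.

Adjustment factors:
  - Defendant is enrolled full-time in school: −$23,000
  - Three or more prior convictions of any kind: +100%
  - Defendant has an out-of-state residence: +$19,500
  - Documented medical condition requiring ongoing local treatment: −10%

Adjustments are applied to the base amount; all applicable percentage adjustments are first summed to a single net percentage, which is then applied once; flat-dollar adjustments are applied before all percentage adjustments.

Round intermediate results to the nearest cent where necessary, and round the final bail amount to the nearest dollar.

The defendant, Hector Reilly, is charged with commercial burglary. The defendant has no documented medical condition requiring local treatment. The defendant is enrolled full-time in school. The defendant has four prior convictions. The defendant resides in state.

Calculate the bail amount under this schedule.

Base amounts from the schedule: commercial burglary $75,000.
Single charge. Combined base = $75,000.
Defendant is enrolled full-time in school (−$23,000 flat): $75,000 − $23,000 = $52,000.
Three or more prior convictions of any kind (+100%): $52,000 × 2 = $104,000.

$104,000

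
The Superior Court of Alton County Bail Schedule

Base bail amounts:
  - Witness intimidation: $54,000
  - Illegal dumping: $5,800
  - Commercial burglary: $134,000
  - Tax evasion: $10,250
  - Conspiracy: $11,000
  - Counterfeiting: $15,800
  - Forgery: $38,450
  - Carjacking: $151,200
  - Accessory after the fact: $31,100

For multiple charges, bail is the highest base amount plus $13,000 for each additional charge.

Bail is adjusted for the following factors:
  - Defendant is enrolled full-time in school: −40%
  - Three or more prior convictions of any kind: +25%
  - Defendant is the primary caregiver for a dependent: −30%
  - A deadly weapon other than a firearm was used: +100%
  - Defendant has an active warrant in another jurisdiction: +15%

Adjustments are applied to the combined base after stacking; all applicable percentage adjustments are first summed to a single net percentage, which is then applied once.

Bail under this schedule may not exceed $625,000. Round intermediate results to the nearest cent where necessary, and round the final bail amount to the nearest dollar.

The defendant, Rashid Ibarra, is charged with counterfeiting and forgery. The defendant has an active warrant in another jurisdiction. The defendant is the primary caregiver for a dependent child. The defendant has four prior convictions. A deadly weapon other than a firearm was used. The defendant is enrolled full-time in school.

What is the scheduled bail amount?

Base amounts from the schedule: counterfeiting $15,800; forgery $38,450.
Stacking rule: highest base plus $13,000 per additional charge. Highest is forgery at $38,450; 1 additional charge → +$13,000. Combined base = $51,450.
Net percentage adjustment: −40% +25% −30% +100% +15% = +70%. $51,450 × 1.7 = $87,465.
$87,465 is within the $625,000 maximum.

$87,465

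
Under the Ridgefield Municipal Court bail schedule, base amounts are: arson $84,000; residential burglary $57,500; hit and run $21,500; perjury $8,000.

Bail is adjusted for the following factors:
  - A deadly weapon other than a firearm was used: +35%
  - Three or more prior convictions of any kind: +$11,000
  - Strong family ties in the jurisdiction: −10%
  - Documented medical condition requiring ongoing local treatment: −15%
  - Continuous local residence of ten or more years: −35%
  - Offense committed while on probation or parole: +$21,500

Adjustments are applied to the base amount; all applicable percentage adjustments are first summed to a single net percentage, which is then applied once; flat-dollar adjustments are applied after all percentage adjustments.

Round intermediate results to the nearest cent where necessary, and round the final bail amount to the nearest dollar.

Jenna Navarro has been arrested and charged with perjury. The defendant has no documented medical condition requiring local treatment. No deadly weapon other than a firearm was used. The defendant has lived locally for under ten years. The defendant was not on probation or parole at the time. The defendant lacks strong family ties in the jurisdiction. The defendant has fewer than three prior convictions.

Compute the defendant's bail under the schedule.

Base amounts from the schedule: perjury $8,000.
Single charge. Combined base = $8,000.
No adjustment factors apply to this defendant.

$8,000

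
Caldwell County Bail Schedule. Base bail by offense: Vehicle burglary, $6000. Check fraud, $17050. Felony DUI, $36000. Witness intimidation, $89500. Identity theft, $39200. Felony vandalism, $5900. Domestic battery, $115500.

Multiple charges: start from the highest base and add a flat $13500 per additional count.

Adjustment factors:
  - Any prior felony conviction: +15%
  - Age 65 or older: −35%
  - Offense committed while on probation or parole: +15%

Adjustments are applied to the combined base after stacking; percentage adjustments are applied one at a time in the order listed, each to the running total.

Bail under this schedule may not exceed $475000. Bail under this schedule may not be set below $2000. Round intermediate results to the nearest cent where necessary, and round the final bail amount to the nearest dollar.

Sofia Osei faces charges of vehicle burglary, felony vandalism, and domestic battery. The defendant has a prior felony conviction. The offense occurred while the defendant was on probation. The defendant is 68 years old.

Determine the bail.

$122497

Base amounts from the schedule: vehicle burglary $6000; felony vandalism $5900; domestic battery $115500.
Stacking rule: highest base plus $13500 per additional charge. Highest is domestic battery at $115500; 2 additional charges → +$27000. Combined base = $142500.
Any prior felony conviction (+15%): $142500 × 1.15 = $163875.
Age 65 or older (−35%): $163875 × 0.65 = $106518.75.
Offense committed while on probation or parole (+15%): $106518.75 × 1.15 = $122496.56.
$122496.56 is within the $475000 maximum.
$122496.56 is at or above the $2000 minimum.
Rounded to the nearest dollar: $122497.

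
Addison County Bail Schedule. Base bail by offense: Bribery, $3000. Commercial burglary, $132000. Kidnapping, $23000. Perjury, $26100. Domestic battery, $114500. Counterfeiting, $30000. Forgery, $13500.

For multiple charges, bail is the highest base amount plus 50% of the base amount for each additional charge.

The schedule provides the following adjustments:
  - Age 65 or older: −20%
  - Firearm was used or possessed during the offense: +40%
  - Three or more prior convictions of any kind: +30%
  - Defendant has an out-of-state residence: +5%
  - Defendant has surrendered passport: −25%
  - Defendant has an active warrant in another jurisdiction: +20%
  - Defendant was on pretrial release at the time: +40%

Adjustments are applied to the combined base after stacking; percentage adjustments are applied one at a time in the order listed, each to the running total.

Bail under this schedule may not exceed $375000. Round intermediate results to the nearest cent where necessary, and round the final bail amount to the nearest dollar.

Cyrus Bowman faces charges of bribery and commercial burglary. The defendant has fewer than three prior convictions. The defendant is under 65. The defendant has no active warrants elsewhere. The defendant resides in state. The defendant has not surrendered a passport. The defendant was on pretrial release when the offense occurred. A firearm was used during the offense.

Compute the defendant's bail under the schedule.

Base amounts from the schedule: bribery $3000; commercial burglary $132000.
Stacking rule: highest base plus 50% of each additional charge. Highest is commercial burglary at $132000. Additional: $3000 × 50% = $1500. Combined base = $132000 + $1500 = $133500.
Firearm was used or possessed during the offense (+40%): $133500 × 1.4 = $186900.
Defendant was on pretrial release at the time (+40%): $186900 × 1.4 = $261660.
$261660 is within the $375000 maximum.

$261660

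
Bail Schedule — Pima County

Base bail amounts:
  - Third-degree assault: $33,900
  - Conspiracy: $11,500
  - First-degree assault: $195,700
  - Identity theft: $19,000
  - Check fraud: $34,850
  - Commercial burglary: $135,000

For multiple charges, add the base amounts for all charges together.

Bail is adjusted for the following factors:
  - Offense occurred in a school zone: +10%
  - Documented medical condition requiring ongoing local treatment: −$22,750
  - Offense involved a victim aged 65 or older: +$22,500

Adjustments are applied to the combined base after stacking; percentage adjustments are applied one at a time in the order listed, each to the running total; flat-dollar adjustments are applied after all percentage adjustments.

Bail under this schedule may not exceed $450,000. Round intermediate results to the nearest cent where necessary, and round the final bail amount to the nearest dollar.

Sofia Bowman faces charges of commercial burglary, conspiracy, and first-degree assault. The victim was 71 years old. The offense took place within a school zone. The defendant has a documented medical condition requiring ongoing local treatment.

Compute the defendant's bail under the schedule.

Base amounts from the schedule: commercial burglary $135,000; conspiracy $11,500; first-degree assault $195,700.
Stacking rule: sum of all bases. $135,000 + $11,500 + $195,700 = $342,200.
Offense occurred in a school zone (+10%): $342,200 × 1.1 = $376,420.
Documented medical condition requiring ongoing local treatment (−$22,750 flat): $376,420 − $22,750 = $353,670.
Offense involved a victim aged 65 or older (+$22,500 flat): $353,670 + $22,500 = $376,170.
$376,170 is within the $450,000 maximum.

$376,170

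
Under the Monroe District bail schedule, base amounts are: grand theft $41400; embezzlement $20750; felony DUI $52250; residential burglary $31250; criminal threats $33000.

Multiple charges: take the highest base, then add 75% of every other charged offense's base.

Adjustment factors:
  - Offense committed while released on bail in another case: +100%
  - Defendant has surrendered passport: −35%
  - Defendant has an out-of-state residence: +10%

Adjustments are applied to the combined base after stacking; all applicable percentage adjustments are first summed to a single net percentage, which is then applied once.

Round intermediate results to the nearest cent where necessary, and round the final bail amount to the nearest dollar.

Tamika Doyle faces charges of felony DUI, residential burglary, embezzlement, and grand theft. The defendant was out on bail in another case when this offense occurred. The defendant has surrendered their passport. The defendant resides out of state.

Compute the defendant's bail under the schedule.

Base amounts from the schedule: felony DUI $52250; residential burglary $31250; embezzlement $20750; grand theft $41400.
Stacking rule: highest base plus 75% of each additional charge. Highest is felony DUI at $52250. Additional: $31250 × 75% = $23437.50; $20750 × 75% = $15562.50; $41400 × 75% = $31050. Combined base = $52250 + $70050 = $122300.
Net percentage adjustment: +100% −35% +10% = +75%. $122300 × 1.75 = $214025.

$214025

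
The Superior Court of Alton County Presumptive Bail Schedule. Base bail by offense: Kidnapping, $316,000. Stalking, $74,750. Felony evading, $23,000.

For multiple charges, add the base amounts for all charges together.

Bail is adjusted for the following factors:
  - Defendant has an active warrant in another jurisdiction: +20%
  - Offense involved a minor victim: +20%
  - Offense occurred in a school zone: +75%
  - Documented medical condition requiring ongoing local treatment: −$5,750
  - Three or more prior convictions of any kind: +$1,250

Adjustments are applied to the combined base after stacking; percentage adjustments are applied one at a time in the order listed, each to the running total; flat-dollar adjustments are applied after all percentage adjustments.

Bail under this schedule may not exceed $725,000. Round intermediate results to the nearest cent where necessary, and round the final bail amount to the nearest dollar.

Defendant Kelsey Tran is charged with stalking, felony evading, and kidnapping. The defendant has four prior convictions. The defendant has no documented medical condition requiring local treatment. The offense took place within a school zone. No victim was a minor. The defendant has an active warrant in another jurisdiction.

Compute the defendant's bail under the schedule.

$725,000

Base amounts from the schedule: stalking $74,750; felony evading $23,000; kidnapping $316,000.
Stacking rule: sum of all bases. $74,750 + $23,000 + $316,000 = $413,750.
Defendant has an active warrant in another jurisdiction (+20%): $413,750 × 1.2 = $496,500.
Offense occurred in a school zone (+75%): $496,500 × 1.75 = $868,875.
Three or more prior convictions of any kind (+$1,250 flat): $868,875 + $1,250 = $870,125.
Result $870,125 exceeds the maximum of $725,000; bail is capped at $725,000.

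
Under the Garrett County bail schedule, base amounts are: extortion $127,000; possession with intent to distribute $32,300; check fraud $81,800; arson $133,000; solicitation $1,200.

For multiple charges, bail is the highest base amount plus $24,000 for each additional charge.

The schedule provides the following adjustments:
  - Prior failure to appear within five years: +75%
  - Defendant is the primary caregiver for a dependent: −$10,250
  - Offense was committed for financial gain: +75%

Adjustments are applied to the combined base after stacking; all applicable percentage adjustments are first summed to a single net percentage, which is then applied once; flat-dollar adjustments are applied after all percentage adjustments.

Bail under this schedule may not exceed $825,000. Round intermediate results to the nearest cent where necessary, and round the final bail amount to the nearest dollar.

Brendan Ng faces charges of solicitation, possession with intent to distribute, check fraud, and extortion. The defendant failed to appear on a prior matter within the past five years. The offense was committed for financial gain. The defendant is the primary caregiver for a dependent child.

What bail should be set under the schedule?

$487,250

Base amounts from the schedule: solicitation $1,200; possession with intent to distribute $32,300; check fraud $81,800; extortion $127,000.
Stacking rule: highest base plus $24,000 per additional charge. Highest is extortion at $127,000; 3 additional charges → +$72,000. Combined base = $199,000.
Net percentage adjustment: +75% +75% = +150%. $199,000 × 2.5 = $497,500.
Defendant is the primary caregiver for a dependent (−$10,250 flat): $497,500 − $10,250 = $487,250.
$487,250 is within the $825,000 maximum.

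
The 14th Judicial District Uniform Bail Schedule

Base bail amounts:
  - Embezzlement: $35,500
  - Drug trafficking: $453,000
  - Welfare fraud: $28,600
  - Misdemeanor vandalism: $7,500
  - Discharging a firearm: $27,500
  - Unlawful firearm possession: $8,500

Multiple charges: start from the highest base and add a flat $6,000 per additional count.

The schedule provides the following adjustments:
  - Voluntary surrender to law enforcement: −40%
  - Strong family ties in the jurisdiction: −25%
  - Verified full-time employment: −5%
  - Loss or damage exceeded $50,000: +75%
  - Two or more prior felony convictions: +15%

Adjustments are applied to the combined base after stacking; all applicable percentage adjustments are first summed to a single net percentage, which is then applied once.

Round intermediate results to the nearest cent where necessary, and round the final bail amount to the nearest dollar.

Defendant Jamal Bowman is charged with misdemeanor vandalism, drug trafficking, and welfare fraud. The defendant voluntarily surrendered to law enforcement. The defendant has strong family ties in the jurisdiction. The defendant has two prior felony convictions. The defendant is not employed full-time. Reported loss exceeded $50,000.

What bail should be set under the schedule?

$581,250

Base amounts from the schedule: misdemeanor vandalism $7,500; drug trafficking $453,000; welfare fraud $28,600.
Stacking rule: highest base plus $6,000 per additional charge. Highest is drug trafficking at $453,000; 2 additional charges → +$12,000. Combined base = $465,000.
Net percentage adjustment: −40% −25% +75% +15% = +25%. $465,000 × 1.25 = $581,250.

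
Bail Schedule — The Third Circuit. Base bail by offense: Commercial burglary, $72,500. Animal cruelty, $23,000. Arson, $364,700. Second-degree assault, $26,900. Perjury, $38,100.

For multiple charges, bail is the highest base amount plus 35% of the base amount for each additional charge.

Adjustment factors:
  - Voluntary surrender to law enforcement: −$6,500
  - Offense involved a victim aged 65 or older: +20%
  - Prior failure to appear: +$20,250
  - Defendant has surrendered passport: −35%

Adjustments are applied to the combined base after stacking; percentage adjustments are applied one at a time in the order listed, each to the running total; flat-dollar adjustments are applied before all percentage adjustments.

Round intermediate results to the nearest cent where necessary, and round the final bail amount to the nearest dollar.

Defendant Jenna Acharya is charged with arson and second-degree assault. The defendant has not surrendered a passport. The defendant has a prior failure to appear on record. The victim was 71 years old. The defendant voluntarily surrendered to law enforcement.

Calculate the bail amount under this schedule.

Base amounts from the schedule: arson $364,700; second-degree assault $26,900.
Stacking rule: highest base plus 35% of each additional charge. Highest is arson at $364,700. Additional: $26,900 × 35% = $9,415. Combined base = $364,700 + $9,415 = $374,115.
Voluntary surrender to law enforcement (−$6,500 flat): $374,115 − $6,500 = $367,615.
Prior failure to appear (+$20,250 flat): $367,615 + $20,250 = $387,865.
Offense involved a victim aged 65 or older (+20%): $387,865 × 1.2 = $465,438.

$465,438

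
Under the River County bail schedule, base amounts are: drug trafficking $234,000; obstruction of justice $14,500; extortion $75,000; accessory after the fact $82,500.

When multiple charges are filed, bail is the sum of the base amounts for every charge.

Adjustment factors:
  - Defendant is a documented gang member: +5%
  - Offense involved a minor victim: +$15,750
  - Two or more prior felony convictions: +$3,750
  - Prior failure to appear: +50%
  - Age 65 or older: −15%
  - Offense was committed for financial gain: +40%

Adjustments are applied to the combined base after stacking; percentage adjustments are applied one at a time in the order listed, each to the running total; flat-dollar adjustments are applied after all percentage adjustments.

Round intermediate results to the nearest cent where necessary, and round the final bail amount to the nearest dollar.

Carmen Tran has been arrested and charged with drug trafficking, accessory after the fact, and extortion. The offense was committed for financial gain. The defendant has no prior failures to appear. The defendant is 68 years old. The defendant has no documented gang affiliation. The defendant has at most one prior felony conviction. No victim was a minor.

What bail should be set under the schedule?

Base amounts from the schedule: drug trafficking $234,000; accessory after the fact $82,500; extortion $75,000.
Stacking rule: sum of all bases. $234,000 + $82,500 + $75,000 = $391,500.
Age 65 or older (−15%): $391,500 × 0.85 = $332,775.
Offense was committed for financial gain (+40%): $332,775 × 1.4 = $465,885.

$465,885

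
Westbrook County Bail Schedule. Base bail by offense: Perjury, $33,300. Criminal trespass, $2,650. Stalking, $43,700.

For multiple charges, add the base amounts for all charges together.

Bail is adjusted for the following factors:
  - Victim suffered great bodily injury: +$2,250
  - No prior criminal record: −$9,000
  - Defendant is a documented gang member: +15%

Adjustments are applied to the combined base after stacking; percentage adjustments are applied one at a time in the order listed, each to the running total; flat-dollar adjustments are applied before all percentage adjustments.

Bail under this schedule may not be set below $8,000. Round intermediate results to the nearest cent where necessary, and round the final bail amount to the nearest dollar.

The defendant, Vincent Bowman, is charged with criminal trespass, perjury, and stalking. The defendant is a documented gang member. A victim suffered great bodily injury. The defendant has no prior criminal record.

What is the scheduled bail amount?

Base amounts from the schedule: criminal trespass $2,650; perjury $33,300; stalking $43,700.
Stacking rule: sum of all bases. $2,650 + $33,300 + $43,700 = $79,650.
Victim suffered great bodily injury (+$2,250 flat): $79,650 + $2,250 = $81,900.
No prior criminal record (−$9,000 flat): $81,900 − $9,000 = $72,900.
Defendant is a documented gang member (+15%): $72,900 × 1.15 = $83,835.
$83,835 is at or above the $8,000 minimum.

$83,835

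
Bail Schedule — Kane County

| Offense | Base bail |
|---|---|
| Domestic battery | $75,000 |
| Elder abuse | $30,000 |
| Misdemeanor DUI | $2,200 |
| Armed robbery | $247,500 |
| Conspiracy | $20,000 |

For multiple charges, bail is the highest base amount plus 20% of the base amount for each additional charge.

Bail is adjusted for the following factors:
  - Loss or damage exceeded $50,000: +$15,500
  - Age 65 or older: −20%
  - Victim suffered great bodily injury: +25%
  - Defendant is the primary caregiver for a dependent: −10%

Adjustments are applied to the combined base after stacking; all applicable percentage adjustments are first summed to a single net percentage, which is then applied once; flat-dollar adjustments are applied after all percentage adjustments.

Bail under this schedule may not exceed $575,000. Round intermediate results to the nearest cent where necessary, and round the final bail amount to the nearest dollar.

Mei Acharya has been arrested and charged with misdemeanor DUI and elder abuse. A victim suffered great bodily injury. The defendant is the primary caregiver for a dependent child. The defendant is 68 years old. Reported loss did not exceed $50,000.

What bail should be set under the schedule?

Base amounts from the schedule: misdemeanor DUI $2,200; elder abuse $30,000.
Stacking rule: highest base plus 20% of each additional charge. Highest is elder abuse at $30,000. Additional: $2,200 × 20% = $440. Combined base = $30,000 + $440 = $30,440.
Net percentage adjustment: −20% +25% −10% = −5%. $30,440 × 0.95 = $28,918.
$28,918 is within the $575,000 maximum.

$28,918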